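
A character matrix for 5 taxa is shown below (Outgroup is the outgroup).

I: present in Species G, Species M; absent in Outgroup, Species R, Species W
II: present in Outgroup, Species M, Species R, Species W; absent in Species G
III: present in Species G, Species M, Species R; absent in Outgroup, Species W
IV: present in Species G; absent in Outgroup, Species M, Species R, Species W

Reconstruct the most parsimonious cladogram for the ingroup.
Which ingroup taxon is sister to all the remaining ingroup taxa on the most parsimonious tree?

Species W

Character polarity is set by the outgroup: the derived state is whichever differs from the outgroup's state, so for II the derived state is 'absent', and for the remaining characters it is 'present'.
Only Species G and Species M show the derived state 'present' for I, supporting them as a clade.
II: derived state 'absent' in Species G only — an autapomorphy, so it tells us nothing about relationships among taxa.
III: derived state 'present' in Species G, Species M, and Species R only — synapomorphy for {Species G, Species M, Species R}.
IV: derived state 'present' in Species G only — an autapomorphy, so it tells us nothing about relationships among taxa.
Most parsimonious ingroup topology: (((Species G,Species M),Species R),Species W).
Species W is sister to the clade containing all other ingroup taxa, so it is the earliest-diverging (most basal) ingroup lineage.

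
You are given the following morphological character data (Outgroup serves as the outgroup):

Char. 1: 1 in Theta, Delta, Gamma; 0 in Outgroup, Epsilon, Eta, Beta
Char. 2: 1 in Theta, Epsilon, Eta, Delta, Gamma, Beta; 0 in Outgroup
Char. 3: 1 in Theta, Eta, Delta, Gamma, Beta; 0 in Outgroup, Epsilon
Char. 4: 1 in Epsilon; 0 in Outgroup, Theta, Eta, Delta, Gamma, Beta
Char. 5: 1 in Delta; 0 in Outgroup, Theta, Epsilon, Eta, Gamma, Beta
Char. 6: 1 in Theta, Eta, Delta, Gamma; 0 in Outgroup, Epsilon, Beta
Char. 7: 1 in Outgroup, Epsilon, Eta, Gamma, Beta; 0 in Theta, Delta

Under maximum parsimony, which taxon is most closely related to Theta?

Character polarity is set by the outgroup: the derived state is whichever differs from the outgroup's state, so for Char. 7 the derived state is '0', and for the remaining characters it is '1'.
Char. 1 (derived state '1') is shared by Delta, Gamma, and Theta — a synapomorphy uniting that clade.
All ingroup taxa share the derived state '1' for Char. 2; it defines the ingroup but does not resolve relationships within it.
Only Beta, Delta, Eta, Gamma, and Theta show the derived state '1' for Char. 3, supporting them as a clade.
Char. 4: derived state '1' in Epsilon only — an autapomorphy, so it tells us nothing about relationships among taxa.
Char. 5 (derived state '1') is unique to Delta (autapomorphy; uninformative for grouping).
Char. 6 (derived state '1') is shared by Delta, Eta, Gamma, and Theta — a synapomorphy uniting that clade.
Char. 7 (derived state '0') is shared by Delta and Theta — a synapomorphy uniting that clade.
Most parsimonious ingroup topology: (((((Theta,Delta),Gamma),Eta),Beta),Epsilon).
Theta and Delta form a cherry on this tree, so they are sister taxa.

Delta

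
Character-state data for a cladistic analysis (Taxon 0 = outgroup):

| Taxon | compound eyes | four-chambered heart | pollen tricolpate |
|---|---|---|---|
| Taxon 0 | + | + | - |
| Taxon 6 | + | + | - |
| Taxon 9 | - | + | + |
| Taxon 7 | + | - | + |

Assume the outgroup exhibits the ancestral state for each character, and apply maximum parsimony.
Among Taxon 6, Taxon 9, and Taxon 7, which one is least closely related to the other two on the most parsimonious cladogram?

Character polarity is set by the outgroup: the derived state is whichever differs from the outgroup's state, so for compound eyes, four-chambered heart the derived state is '-', and for the remaining characters it is '+'.
compound eyes: derived state '-' in Taxon 9 only — an autapomorphy, so it tells us nothing about relationships among taxa.
four-chambered heart: derived state '-' in Taxon 7 only — an autapomorphy, so it tells us nothing about relationships among taxa.
Only Taxon 7 and Taxon 9 show the derived state '+' for pollen tricolpate, supporting them as a clade.
Most parsimonious ingroup topology: (Taxon 6,(Taxon 9,Taxon 7)).
Taxon 9 and Taxon 7 share a more recent common ancestor with each other than either does with Taxon 6, so Taxon 6 is the least closely related of the three.

Taxon 6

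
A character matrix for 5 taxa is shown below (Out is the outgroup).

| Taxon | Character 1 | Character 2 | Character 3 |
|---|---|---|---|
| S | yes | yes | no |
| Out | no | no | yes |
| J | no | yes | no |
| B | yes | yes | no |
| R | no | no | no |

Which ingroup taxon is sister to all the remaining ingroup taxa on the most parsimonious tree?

Character polarity is set by the outgroup: the derived state is whichever differs from the outgroup's state, so for Character 3 the derived state is 'no', and for the remaining characters it is 'yes'.
Character 1 (derived state 'yes') is shared by B and S — a synapomorphy uniting that clade.
Only B, J, and S show the derived state 'yes' for Character 2, supporting them as a clade.
Character 3 (derived state 'no') is shared by all ingroup taxa — unites the whole ingroup.
Most parsimonious ingroup topology: (((S,B),J),R).
R is sister to the clade containing all other ingroup taxa, so it is the earliest-diverging (most basal) ingroup lineage.

R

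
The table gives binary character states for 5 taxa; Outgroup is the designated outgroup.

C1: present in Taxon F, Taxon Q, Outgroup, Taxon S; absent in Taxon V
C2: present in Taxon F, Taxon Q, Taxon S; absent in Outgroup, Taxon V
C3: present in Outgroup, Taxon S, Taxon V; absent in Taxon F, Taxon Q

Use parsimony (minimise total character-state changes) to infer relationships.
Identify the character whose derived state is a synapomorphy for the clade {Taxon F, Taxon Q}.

Character polarity is set by the outgroup: the derived state is whichever differs from the outgroup's state, so for C1, C3 the derived state is 'absent', and for the remaining characters it is 'present'.
C1: derived state 'absent' in Taxon V only — an autapomorphy, so it tells us nothing about relationships among taxa.
C2: derived state 'present' in Taxon F, Taxon Q, and Taxon S only — synapomorphy for {Taxon F, Taxon Q, Taxon S}.
C3: derived state 'absent' in Taxon F and Taxon Q only — synapomorphy for {Taxon F, Taxon Q}.
Most parsimonious ingroup topology: ((Taxon S,(Taxon Q,Taxon F)),Taxon V).
The clade {Taxon F, Taxon Q} is supported by C3: its derived state 'absent' occurs in exactly those taxa and in no other taxon (including the outgroup).

C3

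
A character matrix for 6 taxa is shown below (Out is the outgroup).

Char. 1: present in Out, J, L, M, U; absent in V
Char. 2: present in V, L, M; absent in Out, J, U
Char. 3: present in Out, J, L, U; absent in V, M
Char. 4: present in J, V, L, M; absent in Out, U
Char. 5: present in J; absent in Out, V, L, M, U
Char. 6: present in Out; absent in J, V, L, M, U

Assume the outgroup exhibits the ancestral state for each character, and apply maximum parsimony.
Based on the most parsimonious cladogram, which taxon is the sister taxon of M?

V

Character polarity is set by the outgroup: the derived state is whichever differs from the outgroup's state, so for Char. 1, Char. 3, Char. 6 the derived state is 'absent', and for the remaining characters it is 'present'.
Char. 1 (derived state 'absent') is unique to V (autapomorphy; uninformative for grouping).
Char. 2: derived state 'present' in L, M, and V only — synapomorphy for {L, M, V}.
Char. 3 (derived state 'absent') is shared by M and V — a synapomorphy uniting that clade.
Char. 4 (derived state 'present') is shared by J, L, M, and V — a synapomorphy uniting that clade.
Char. 5 (derived state 'present') is unique to J (autapomorphy; uninformative for grouping).
Char. 6 (derived state 'absent') is shared by all ingroup taxa — unites the whole ingroup.
Most parsimonious ingroup topology: ((J,((V,M),L)),U).
M and V form a cherry on this tree, so they are sister taxa.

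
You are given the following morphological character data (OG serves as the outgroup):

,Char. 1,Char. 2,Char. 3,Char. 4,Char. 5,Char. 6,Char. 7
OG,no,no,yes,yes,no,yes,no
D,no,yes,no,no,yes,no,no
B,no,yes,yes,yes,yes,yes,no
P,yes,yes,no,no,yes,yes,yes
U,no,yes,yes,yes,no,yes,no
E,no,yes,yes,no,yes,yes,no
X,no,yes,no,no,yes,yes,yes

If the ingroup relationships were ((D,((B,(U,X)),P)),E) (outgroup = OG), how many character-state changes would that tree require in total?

13

Map each character onto ((D,((B,(U,X)),P)),E) (rooted by OG) and count the minimum state changes it requires (Fitch parsimony):
Char. 1: 1; Char. 2: 1; Char. 3: 3; Char. 4: 3; Char. 5: 2; Char. 6: 1; Char. 7: 2.
Total tree length = 13.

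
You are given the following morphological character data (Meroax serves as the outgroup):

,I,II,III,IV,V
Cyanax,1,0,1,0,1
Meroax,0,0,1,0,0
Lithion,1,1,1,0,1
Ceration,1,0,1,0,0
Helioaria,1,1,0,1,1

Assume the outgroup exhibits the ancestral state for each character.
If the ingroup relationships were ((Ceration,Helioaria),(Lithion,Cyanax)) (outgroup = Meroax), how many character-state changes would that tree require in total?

Map each character onto ((Ceration,Helioaria),(Lithion,Cyanax)) (rooted by Meroax) and count the minimum state changes it requires (Fitch parsimony):
I: 1; II: 2; III: 1; IV: 1; V: 2.
Total tree length = 7.

7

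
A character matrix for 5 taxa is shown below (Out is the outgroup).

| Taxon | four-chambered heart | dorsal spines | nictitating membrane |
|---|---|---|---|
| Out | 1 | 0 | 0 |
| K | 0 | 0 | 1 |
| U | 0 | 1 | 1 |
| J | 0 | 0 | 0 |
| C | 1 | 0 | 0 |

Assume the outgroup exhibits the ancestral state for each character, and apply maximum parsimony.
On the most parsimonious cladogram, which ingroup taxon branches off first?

C

Character polarity is set by the outgroup: the derived state is whichever differs from the outgroup's state, so for four-chambered heart the derived state is '0', and for the remaining characters it is '1'.
four-chambered heart (derived state '0') is shared by J, K, and U — a synapomorphy uniting that clade.
dorsal spines (derived state '1') is unique to U (autapomorphy; uninformative for grouping).
nictitating membrane: derived state '1' in K and U only — synapomorphy for {K, U}.
Most parsimonious ingroup topology: (((K,U),J),C).
C is sister to the clade containing all other ingroup taxa, so it is the earliest-diverging (most basal) ingroup lineage.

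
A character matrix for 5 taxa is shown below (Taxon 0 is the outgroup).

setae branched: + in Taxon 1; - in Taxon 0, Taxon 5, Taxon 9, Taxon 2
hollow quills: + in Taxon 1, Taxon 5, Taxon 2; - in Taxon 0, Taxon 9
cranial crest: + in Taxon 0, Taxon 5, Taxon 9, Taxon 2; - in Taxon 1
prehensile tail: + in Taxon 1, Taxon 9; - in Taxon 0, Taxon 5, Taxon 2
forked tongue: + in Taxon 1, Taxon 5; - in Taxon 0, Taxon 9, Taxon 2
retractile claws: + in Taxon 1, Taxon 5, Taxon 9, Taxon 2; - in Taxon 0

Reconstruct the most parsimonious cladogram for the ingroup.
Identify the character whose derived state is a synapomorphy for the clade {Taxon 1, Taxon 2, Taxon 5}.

Character polarity is set by the outgroup: the derived state is whichever differs from the outgroup's state, so for cranial crest the derived state is '-', and for the remaining characters it is '+'.
setae branched (derived state '+') is unique to Taxon 1 (autapomorphy; uninformative for grouping).
Only Taxon 1, Taxon 2, and Taxon 5 show the derived state '+' for hollow quills, supporting them as a clade.
cranial crest (derived state '-') is unique to Taxon 1 (autapomorphy; uninformative for grouping).
prehensile tail groups Taxon 1 and Taxon 9, which is incompatible with the clades supported by the remaining characters; treating it as convergent (homoplasy) costs fewer steps than any alternative tree.
forked tongue (derived state '+') is shared by Taxon 1 and Taxon 5 — a synapomorphy uniting that clade.
retractile claws (derived state '+') is shared by all ingroup taxa — unites the whole ingroup.
Most parsimonious ingroup topology: (((Taxon 1,Taxon 5),Taxon 2),Taxon 9).
The clade {Taxon 1, Taxon 2, Taxon 5} is supported by hollow quills: its derived state '+' occurs in exactly those taxa and in no other taxon (including the outgroup).

hollow quills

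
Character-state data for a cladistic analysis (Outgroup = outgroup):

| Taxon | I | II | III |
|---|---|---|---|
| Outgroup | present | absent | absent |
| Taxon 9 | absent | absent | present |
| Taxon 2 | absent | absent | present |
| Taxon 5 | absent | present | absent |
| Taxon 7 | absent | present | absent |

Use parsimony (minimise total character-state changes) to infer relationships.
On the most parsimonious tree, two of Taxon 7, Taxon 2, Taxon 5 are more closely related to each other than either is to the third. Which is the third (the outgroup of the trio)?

Taxon 2

Character polarity is set by the outgroup: the derived state is whichever differs from the outgroup's state, so for I the derived state is 'absent', and for the remaining characters it is 'present'.
I (derived state 'absent') is shared by all ingroup taxa — unites the whole ingroup.
Only Taxon 5 and Taxon 7 show the derived state 'present' for II, supporting them as a clade.
III (derived state 'present') is shared by Taxon 2 and Taxon 9 — a synapomorphy uniting that clade.
Most parsimonious ingroup topology: ((Taxon 9,Taxon 2),(Taxon 5,Taxon 7)).
Taxon 5 and Taxon 7 share a more recent common ancestor with each other than either does with Taxon 2, so Taxon 2 is the least closely related of the three.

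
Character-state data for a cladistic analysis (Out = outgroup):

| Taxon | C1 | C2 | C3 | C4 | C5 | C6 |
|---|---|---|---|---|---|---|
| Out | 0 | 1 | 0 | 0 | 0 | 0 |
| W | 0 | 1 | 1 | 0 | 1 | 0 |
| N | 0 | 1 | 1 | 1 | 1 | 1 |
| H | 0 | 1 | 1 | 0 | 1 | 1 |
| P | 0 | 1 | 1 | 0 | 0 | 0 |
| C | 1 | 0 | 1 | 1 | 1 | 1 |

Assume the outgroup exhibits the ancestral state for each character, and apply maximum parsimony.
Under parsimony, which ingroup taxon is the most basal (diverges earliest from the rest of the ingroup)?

Character polarity is set by the outgroup: the derived state is whichever differs from the outgroup's state, so for C2 the derived state is '0', and for the remaining characters it is '1'.
C1: derived state '1' in C only — an autapomorphy, so it tells us nothing about relationships among taxa.
C2 (derived state '0') is unique to C (autapomorphy; uninformative for grouping).
All ingroup taxa share the derived state '1' for C3; it defines the ingroup but does not resolve relationships within it.
C4 (derived state '1') is shared by C and N — a synapomorphy uniting that clade.
C5: derived state '1' in C, H, N, and W only — synapomorphy for {C, H, N, W}.
C6 (derived state '1') is shared by C, H, and N — a synapomorphy uniting that clade.
Most parsimonious ingroup topology: ((W,((N,C),H)),P).
P is sister to the clade containing all other ingroup taxa, so it is the earliest-diverging (most basal) ingroup lineage.

P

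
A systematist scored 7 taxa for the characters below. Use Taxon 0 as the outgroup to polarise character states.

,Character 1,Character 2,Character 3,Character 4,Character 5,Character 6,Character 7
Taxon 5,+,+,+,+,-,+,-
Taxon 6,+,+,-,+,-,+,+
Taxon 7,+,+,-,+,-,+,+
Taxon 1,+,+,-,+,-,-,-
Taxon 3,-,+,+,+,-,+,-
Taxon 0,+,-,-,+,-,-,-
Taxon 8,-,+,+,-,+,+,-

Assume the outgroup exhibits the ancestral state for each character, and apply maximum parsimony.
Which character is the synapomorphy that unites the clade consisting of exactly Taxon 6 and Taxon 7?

Character 7

Character polarity is set by the outgroup: the derived state is whichever differs from the outgroup's state, so for Character 1, Character 4 the derived state is '-', and for the remaining characters it is '+'.
Character 1 (derived state '-') is shared by Taxon 3 and Taxon 8 — a synapomorphy uniting that clade.
Character 2 (derived state '+') is shared by all ingroup taxa — unites the whole ingroup.
Only Taxon 3, Taxon 5, and Taxon 8 show the derived state '+' for Character 3, supporting them as a clade.
Character 4 (derived state '-') is unique to Taxon 8 (autapomorphy; uninformative for grouping).
Character 5: derived state '+' in Taxon 8 only — an autapomorphy, so it tells us nothing about relationships among taxa.
Character 6: derived state '+' in Taxon 3, Taxon 5, Taxon 6, Taxon 7, and Taxon 8 only — synapomorphy for {Taxon 3, Taxon 5, Taxon 6, Taxon 7, Taxon 8}.
Only Taxon 6 and Taxon 7 show the derived state '+' for Character 7, supporting them as a clade.
Most parsimonious ingroup topology: (((Taxon 7,Taxon 6),((Taxon 3,Taxon 8),Taxon 5)),Taxon 1).
The clade {Taxon 6, Taxon 7} is supported by Character 7: its derived state '+' occurs in exactly those taxa and in no other taxon (including the outgroup).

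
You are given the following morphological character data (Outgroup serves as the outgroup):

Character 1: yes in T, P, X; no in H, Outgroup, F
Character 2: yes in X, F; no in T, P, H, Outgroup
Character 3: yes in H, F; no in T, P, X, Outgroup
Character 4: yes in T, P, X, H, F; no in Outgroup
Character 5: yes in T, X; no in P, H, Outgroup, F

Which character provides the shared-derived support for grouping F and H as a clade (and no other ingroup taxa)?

Character 3

The outgroup has state 'no' for every character, so 'yes' is the derived state throughout.
Character 1: derived state 'yes' in P, T, and X only — synapomorphy for {P, T, X}.
Character 2 groups F and X, which is incompatible with the clades supported by the remaining characters; treating it as convergent (homoplasy) costs fewer steps than any alternative tree.
Only F and H show the derived state 'yes' for Character 3, supporting them as a clade.
Character 4 (derived state 'yes') is shared by all ingroup taxa — unites the whole ingroup.
Character 5: derived state 'yes' in T and X only — synapomorphy for {T, X}.
Most parsimonious ingroup topology: ((P,(T,X)),(F,H)).
The clade {F, H} is supported by Character 3: its derived state 'yes' occurs in exactly those taxa and in no other taxon (including the outgroup).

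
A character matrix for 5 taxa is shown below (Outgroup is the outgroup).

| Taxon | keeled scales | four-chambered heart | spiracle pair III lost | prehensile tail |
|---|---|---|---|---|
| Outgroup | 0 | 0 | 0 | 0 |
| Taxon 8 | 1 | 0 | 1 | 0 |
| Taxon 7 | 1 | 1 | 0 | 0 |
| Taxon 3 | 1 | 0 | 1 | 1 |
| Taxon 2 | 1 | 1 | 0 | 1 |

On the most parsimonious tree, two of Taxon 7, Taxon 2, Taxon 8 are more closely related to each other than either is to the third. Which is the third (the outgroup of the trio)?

The outgroup has state '0' for every character, so '1' is the derived state throughout.
keeled scales (derived state '1') is shared by all ingroup taxa — unites the whole ingroup.
Only Taxon 2 and Taxon 7 show the derived state '1' for four-chambered heart, supporting them as a clade.
Only Taxon 3 and Taxon 8 show the derived state '1' for spiracle pair III lost, supporting them as a clade.
prehensile tail (state '1') occurs in Taxon 2 and Taxon 3 but conflicts with the nesting implied by the other characters — most parsimoniously interpreted as homoplasy.
Most parsimonious ingroup topology: ((Taxon 8,Taxon 3),(Taxon 7,Taxon 2)).
Taxon 7 and Taxon 2 share a more recent common ancestor with each other than either does with Taxon 8, so Taxon 8 is the least closely related of the three.

Taxon 8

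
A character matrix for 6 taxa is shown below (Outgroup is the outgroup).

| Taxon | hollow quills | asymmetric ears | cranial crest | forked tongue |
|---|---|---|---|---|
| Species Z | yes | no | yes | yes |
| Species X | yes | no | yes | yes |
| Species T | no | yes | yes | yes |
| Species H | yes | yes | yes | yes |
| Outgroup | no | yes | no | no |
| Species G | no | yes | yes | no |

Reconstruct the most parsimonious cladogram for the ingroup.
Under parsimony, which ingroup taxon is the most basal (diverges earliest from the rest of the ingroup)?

Character polarity is set by the outgroup: the derived state is whichever differs from the outgroup's state, so for asymmetric ears the derived state is 'no', and for the remaining characters it is 'yes'.
Only Species H, Species X, and Species Z show the derived state 'yes' for hollow quills, supporting them as a clade.
Only Species X and Species Z show the derived state 'no' for asymmetric ears, supporting them as a clade.
cranial crest (derived state 'yes') is shared by all ingroup taxa — unites the whole ingroup.
Only Species H, Species T, Species X, and Species Z show the derived state 'yes' for forked tongue, supporting them as a clade.
Most parsimonious ingroup topology: (((Species H,(Species Z,Species X)),Species T),Species G).
Species G is sister to the clade containing all other ingroup taxa, so it is the earliest-diverging (most basal) ingroup lineage.

Species G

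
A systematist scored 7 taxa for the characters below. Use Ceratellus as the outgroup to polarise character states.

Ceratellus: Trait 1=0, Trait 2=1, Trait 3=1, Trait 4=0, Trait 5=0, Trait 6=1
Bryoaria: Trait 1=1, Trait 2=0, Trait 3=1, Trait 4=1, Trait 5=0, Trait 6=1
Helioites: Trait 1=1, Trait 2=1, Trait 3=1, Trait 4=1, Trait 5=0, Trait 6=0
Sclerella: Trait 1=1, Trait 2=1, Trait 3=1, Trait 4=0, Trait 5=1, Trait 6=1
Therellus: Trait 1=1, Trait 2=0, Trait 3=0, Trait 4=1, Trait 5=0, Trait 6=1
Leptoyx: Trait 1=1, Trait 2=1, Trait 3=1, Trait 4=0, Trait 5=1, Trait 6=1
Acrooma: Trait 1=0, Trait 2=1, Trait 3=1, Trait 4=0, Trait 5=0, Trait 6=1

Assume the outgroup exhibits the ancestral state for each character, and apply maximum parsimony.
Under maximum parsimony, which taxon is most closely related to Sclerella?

Character polarity is set by the outgroup: the derived state is whichever differs from the outgroup's state, so for Trait 2, Trait 3, Trait 6 the derived state is '0', and for the remaining characters it is '1'.
Only Bryoaria, Helioites, Leptoyx, Sclerella, and Therellus show the derived state '1' for Trait 1, supporting them as a clade.
Trait 2: derived state '0' in Bryoaria and Therellus only — synapomorphy for {Bryoaria, Therellus}.
Trait 3 (derived state '0') is unique to Therellus (autapomorphy; uninformative for grouping).
Trait 4 (derived state '1') is shared by Bryoaria, Helioites, and Therellus — a synapomorphy uniting that clade.
Only Leptoyx and Sclerella show the derived state '1' for Trait 5, supporting them as a clade.
Trait 6: derived state '0' in Helioites only — an autapomorphy, so it tells us nothing about relationships among taxa.
Most parsimonious ingroup topology: ((((Bryoaria,Therellus),Helioites),(Sclerella,Leptoyx)),Acrooma).
Sclerella and Leptoyx form a cherry on this tree, so they are sister taxa.

Leptoyx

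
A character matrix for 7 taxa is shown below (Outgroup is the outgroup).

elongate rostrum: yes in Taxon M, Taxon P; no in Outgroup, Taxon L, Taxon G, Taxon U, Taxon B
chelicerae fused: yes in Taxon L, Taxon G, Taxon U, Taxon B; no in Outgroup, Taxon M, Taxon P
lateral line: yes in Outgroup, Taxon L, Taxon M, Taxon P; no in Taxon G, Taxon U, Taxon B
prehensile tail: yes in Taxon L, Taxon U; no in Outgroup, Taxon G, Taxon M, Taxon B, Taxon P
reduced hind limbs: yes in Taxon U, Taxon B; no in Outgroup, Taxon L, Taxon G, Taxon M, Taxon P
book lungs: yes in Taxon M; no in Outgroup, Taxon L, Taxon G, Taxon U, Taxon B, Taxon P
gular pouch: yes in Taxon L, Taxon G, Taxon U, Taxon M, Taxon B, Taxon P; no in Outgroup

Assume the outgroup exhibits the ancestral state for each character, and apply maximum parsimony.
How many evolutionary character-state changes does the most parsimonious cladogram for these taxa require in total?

8

Character polarity is set by the outgroup: the derived state is whichever differs from the outgroup's state, so for lateral line the derived state is 'no', and for the remaining characters it is 'yes'.
elongate rostrum (derived state 'yes') is shared by Taxon M and Taxon P — a synapomorphy uniting that clade.
chelicerae fused: derived state 'yes' in Taxon B, Taxon G, Taxon L, and Taxon U only — synapomorphy for {Taxon B, Taxon G, Taxon L, Taxon U}.
lateral line (derived state 'no') is shared by Taxon B, Taxon G, and Taxon U — a synapomorphy uniting that clade.
prehensile tail (state 'yes') occurs in Taxon L and Taxon U but conflicts with the nesting implied by the other characters — most parsimoniously interpreted as homoplasy.
Only Taxon B and Taxon U show the derived state 'yes' for reduced hind limbs, supporting them as a clade.
book lungs (derived state 'yes') is unique to Taxon M (autapomorphy; uninformative for grouping).
All ingroup taxa share the derived state 'yes' for gular pouch; it defines the ingroup but does not resolve relationships within it.
Most parsimonious ingroup topology: ((Taxon L,(Taxon G,(Taxon U,Taxon B))),(Taxon M,Taxon P)).
Changes per character on this tree: elongate rostrum: 1; chelicerae fused: 1; lateral line: 1; prehensile tail: 2; reduced hind limbs: 1; book lungs: 1; gular pouch: 1.
Total = 8.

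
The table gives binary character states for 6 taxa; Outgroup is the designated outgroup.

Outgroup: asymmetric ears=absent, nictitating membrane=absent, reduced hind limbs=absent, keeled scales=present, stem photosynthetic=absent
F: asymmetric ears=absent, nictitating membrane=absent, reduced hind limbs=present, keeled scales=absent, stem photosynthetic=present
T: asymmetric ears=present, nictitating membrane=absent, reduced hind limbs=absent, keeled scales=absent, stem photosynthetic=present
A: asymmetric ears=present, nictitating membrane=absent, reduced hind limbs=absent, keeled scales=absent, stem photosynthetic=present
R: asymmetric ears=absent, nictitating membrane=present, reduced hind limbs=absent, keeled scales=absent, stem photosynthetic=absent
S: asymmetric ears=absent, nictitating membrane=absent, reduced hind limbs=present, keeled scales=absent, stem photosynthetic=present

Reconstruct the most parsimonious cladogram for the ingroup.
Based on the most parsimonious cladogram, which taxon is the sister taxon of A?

Character polarity is set by the outgroup: the derived state is whichever differs from the outgroup's state, so for keeled scales the derived state is 'absent', and for the remaining characters it is 'present'.
Only A and T show the derived state 'present' for asymmetric ears, supporting them as a clade.
nictitating membrane: derived state 'present' in R only — an autapomorphy, so it tells us nothing about relationships among taxa.
Only F and S show the derived state 'present' for reduced hind limbs, supporting them as a clade.
All ingroup taxa share the derived state 'absent' for keeled scales; it defines the ingroup but does not resolve relationships within it.
stem photosynthetic (derived state 'present') is shared by A, F, S, and T — a synapomorphy uniting that clade.
Most parsimonious ingroup topology: (((F,S),(T,A)),R).
A and T form a cherry on this tree, so they are sister taxa.

T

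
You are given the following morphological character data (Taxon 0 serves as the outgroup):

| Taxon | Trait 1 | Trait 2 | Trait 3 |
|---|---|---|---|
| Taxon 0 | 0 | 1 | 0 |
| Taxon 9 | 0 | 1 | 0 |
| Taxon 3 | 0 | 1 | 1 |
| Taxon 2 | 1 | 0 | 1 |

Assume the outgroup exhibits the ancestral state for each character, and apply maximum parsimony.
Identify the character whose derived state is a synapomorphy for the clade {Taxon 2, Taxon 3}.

Trait 3

Character polarity is set by the outgroup: the derived state is whichever differs from the outgroup's state, so for Trait 2 the derived state is '0', and for the remaining characters it is '1'.
Trait 1: derived state '1' in Taxon 2 only — an autapomorphy, so it tells us nothing about relationships among taxa.
Trait 2: derived state '0' in Taxon 2 only — an autapomorphy, so it tells us nothing about relationships among taxa.
Trait 3: derived state '1' in Taxon 2 and Taxon 3 only — synapomorphy for {Taxon 2, Taxon 3}.
Most parsimonious ingroup topology: (Taxon 9,(Taxon 3,Taxon 2)).
The clade {Taxon 2, Taxon 3} is supported by Trait 3: its derived state '1' occurs in exactly those taxa and in no other taxon (including the outgroup).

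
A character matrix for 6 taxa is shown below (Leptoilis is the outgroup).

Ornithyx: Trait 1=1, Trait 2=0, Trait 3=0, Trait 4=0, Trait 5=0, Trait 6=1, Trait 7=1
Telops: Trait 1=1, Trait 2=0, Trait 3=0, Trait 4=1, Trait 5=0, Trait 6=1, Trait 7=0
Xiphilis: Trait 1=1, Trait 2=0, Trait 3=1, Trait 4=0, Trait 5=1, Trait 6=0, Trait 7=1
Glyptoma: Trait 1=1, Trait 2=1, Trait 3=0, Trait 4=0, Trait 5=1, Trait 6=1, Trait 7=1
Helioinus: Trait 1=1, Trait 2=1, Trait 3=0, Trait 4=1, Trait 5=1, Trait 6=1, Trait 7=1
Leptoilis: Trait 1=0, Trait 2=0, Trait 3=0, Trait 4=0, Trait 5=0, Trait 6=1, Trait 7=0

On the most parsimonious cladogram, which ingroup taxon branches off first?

Character polarity is set by the outgroup: the derived state is whichever differs from the outgroup's state, so for Trait 6 the derived state is '0', and for the remaining characters it is '1'.
All ingroup taxa share the derived state '1' for Trait 1; it defines the ingroup but does not resolve relationships within it.
Trait 2: derived state '1' in Glyptoma and Helioinus only — synapomorphy for {Glyptoma, Helioinus}.
Trait 3: derived state '1' in Xiphilis only — an autapomorphy, so it tells us nothing about relationships among taxa.
Trait 4 groups Helioinus and Telops, which is incompatible with the clades supported by the remaining characters; treating it as convergent (homoplasy) costs fewer steps than any alternative tree.
Trait 5 (derived state '1') is shared by Glyptoma, Helioinus, and Xiphilis — a synapomorphy uniting that clade.
Trait 6 (derived state '0') is unique to Xiphilis (autapomorphy; uninformative for grouping).
Only Glyptoma, Helioinus, Ornithyx, and Xiphilis show the derived state '1' for Trait 7, supporting them as a clade.
Most parsimonious ingroup topology: (((Xiphilis,(Helioinus,Glyptoma)),Ornithyx),Telops).
Telops is sister to the clade containing all other ingroup taxa, so it is the earliest-diverging (most basal) ingroup lineage.

Telops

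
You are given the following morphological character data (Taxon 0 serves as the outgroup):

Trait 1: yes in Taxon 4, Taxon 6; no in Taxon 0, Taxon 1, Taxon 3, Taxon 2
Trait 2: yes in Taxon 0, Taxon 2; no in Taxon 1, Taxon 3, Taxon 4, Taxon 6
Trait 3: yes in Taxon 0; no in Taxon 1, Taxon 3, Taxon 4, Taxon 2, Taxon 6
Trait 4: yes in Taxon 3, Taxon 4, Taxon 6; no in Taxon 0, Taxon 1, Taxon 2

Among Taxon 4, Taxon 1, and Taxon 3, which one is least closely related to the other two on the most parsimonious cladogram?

Character polarity is set by the outgroup: the derived state is whichever differs from the outgroup's state, so for Trait 2, Trait 3 the derived state is 'no', and for the remaining characters it is 'yes'.
Only Taxon 4 and Taxon 6 show the derived state 'yes' for Trait 1, supporting them as a clade.
Trait 2 (derived state 'no') is shared by Taxon 1, Taxon 3, Taxon 4, and Taxon 6 — a synapomorphy uniting that clade.
All ingroup taxa share the derived state 'no' for Trait 3; it defines the ingroup but does not resolve relationships within it.
Trait 4: derived state 'yes' in Taxon 3, Taxon 4, and Taxon 6 only — synapomorphy for {Taxon 3, Taxon 4, Taxon 6}.
Most parsimonious ingroup topology: ((Taxon 1,(Taxon 3,(Taxon 4,Taxon 6))),Taxon 2).
Taxon 3 and Taxon 4 share a more recent common ancestor with each other than either does with Taxon 1, so Taxon 1 is the least closely related of the three.

Taxon 1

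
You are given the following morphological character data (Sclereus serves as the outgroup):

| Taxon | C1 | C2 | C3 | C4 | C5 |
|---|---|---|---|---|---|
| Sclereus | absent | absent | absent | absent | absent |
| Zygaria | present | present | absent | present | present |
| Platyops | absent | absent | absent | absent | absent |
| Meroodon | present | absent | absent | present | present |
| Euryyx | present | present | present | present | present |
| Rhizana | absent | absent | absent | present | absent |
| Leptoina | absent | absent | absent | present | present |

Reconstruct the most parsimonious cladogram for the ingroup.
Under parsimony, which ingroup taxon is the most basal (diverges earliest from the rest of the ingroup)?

The outgroup has state 'absent' for every character, so 'present' is the derived state throughout.
C1: derived state 'present' in Euryyx, Meroodon, and Zygaria only — synapomorphy for {Euryyx, Meroodon, Zygaria}.
Only Euryyx and Zygaria show the derived state 'present' for C2, supporting them as a clade.
C3: derived state 'present' in Euryyx only — an autapomorphy, so it tells us nothing about relationships among taxa.
Only Euryyx, Leptoina, Meroodon, Rhizana, and Zygaria show the derived state 'present' for C4, supporting them as a clade.
Only Euryyx, Leptoina, Meroodon, and Zygaria show the derived state 'present' for C5, supporting them as a clade.
Most parsimonious ingroup topology: (((((Zygaria,Euryyx),Meroodon),Leptoina),Rhizana),Platyops).
Platyops is sister to the clade containing all other ingroup taxa, so it is the earliest-diverging (most basal) ingroup lineage.

Platyops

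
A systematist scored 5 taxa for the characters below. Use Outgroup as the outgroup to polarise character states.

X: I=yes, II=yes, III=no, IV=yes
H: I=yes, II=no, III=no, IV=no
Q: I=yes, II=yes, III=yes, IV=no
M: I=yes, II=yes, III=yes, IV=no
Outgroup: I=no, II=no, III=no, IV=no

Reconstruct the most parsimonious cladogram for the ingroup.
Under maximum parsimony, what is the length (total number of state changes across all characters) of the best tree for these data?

The outgroup has state 'no' for every character, so 'yes' is the derived state throughout.
I (derived state 'yes') is shared by all ingroup taxa — unites the whole ingroup.
Only M, Q, and X show the derived state 'yes' for II, supporting them as a clade.
Only M and Q show the derived state 'yes' for III, supporting them as a clade.
IV (derived state 'yes') is unique to X (autapomorphy; uninformative for grouping).
Most parsimonious ingroup topology: (H,(X,(M,Q))).
Changes per character on this tree: I: 1; II: 1; III: 1; IV: 1.
Total = 4.

4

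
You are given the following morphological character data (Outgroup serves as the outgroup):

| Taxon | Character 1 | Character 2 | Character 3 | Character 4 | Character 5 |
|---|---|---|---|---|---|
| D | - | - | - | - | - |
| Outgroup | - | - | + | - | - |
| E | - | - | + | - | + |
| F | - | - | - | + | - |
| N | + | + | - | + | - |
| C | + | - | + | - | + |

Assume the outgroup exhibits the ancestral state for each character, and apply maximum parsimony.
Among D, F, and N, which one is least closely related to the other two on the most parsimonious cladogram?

D

Character polarity is set by the outgroup: the derived state is whichever differs from the outgroup's state, so for Character 3 the derived state is '-', and for the remaining characters it is '+'.
Character 1 groups C and N, which is incompatible with the clades supported by the remaining characters; treating it as convergent (homoplasy) costs fewer steps than any alternative tree.
Character 2: derived state '+' in N only — an autapomorphy, so it tells us nothing about relationships among taxa.
Character 3: derived state '-' in D, F, and N only — synapomorphy for {D, F, N}.
Character 4: derived state '+' in F and N only — synapomorphy for {F, N}.
Only C and E show the derived state '+' for Character 5, supporting them as a clade.
Most parsimonious ingroup topology: ((E,C),((N,F),D)).
F and N share a more recent common ancestor with each other than either does with D, so D is the least closely related of the three.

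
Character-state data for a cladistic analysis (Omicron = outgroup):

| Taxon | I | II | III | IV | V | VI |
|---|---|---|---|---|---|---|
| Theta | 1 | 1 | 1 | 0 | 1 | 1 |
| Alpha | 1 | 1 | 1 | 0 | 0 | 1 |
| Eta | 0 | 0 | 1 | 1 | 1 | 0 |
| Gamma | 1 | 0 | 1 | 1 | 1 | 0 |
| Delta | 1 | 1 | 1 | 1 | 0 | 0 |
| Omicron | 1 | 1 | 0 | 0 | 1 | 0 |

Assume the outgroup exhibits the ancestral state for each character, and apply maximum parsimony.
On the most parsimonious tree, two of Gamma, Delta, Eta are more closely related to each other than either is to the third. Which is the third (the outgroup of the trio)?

Delta

Character polarity is set by the outgroup: the derived state is whichever differs from the outgroup's state, so for I, II, V the derived state is '0', and for the remaining characters it is '1'.
I: derived state '0' in Eta only — an autapomorphy, so it tells us nothing about relationships among taxa.
II (derived state '0') is shared by Eta and Gamma — a synapomorphy uniting that clade.
All ingroup taxa share the derived state '1' for III; it defines the ingroup but does not resolve relationships within it.
Only Delta, Eta, and Gamma show the derived state '1' for IV, supporting them as a clade.
V groups Alpha and Delta, which is incompatible with the clades supported by the remaining characters; treating it as convergent (homoplasy) costs fewer steps than any alternative tree.
VI (derived state '1') is shared by Alpha and Theta — a synapomorphy uniting that clade.
Most parsimonious ingroup topology: ((Alpha,Theta),((Gamma,Eta),Delta)).
Eta and Gamma share a more recent common ancestor with each other than either does with Delta, so Delta is the least closely related of the three.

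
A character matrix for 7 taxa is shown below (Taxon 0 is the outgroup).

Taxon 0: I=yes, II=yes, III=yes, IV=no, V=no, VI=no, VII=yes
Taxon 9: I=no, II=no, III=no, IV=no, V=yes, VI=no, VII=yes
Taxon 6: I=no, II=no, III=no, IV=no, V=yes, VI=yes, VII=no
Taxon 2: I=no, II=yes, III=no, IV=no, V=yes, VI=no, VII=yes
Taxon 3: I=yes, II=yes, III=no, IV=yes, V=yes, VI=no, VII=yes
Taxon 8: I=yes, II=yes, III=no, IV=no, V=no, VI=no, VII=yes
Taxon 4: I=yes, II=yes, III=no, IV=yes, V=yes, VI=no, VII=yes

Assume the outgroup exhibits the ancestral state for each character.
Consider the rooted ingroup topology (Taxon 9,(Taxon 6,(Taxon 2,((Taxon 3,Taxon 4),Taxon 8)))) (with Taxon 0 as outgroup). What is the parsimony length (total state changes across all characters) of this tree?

Map each character onto (Taxon 9,(Taxon 6,(Taxon 2,((Taxon 3,Taxon 4),Taxon 8)))) (rooted by Taxon 0) and count the minimum state changes it requires (Fitch parsimony):
I: 2; II: 2; III: 1; IV: 1; V: 2; VI: 1; VII: 1.
Total tree length = 10.

10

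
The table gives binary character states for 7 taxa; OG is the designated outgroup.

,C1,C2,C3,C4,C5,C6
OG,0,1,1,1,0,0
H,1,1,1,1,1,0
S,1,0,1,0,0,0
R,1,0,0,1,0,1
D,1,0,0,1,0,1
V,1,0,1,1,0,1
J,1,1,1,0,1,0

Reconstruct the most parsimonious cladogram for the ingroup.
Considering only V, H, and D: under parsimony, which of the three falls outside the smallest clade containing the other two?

H

Character polarity is set by the outgroup: the derived state is whichever differs from the outgroup's state, so for C2, C3, C4 the derived state is '0', and for the remaining characters it is '1'.
C1 (derived state '1') is shared by all ingroup taxa — unites the whole ingroup.
C2: derived state '0' in D, R, S, and V only — synapomorphy for {D, R, S, V}.
C3 (derived state '0') is shared by D and R — a synapomorphy uniting that clade.
C4 groups J and S, which is incompatible with the clades supported by the remaining characters; treating it as convergent (homoplasy) costs fewer steps than any alternative tree.
C5: derived state '1' in H and J only — synapomorphy for {H, J}.
C6: derived state '1' in D, R, and V only — synapomorphy for {D, R, V}.
Most parsimonious ingroup topology: ((H,J),(S,((R,D),V))).
V and D share a more recent common ancestor with each other than either does with H, so H is the least closely related of the three.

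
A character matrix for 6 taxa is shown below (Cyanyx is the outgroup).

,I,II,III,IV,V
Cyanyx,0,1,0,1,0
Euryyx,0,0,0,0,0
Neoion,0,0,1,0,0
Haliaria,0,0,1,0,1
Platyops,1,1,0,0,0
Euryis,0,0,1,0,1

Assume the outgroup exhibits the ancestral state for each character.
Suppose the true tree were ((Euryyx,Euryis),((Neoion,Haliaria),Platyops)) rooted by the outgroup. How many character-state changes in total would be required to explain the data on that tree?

8

Map each character onto ((Euryyx,Euryis),((Neoion,Haliaria),Platyops)) (rooted by Cyanyx) and count the minimum state changes it requires (Fitch parsimony):
I: 1; II: 2; III: 2; IV: 1; V: 2.
Total tree length = 8.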